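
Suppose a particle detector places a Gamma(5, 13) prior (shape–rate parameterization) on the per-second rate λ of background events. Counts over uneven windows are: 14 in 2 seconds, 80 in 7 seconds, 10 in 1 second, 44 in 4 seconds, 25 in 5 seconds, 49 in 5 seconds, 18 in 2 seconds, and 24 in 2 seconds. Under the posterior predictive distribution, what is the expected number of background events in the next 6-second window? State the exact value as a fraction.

Total count: 14 + 80 + 10 + 44 + 25 + 49 + 18 + 24 = 264.
Total exposure: 2 + 7 + 1 + 4 + 5 + 5 + 2 + 2 = 28 seconds.
Conjugate update: add total count to the shape and total exposure to the rate, giving Gamma(269, 41).
Predictive mean over a 6-second window = T·E[λ|data] = 6·269/41 = 1614/41.

1614/41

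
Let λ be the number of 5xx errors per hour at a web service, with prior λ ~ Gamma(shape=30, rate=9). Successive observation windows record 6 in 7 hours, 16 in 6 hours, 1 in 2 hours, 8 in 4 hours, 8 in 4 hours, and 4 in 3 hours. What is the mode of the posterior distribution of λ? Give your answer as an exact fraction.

72/35

Total count: 6 + 16 + 1 + 8 + 8 + 4 = 43.
Total exposure: 7 + 6 + 2 + 4 + 4 + 3 = 26 hours.
Conjugate update: add total count to the shape and total exposure to the rate, giving Gamma(73, 35).
Posterior mode = (α'−1)/β' = 72/35.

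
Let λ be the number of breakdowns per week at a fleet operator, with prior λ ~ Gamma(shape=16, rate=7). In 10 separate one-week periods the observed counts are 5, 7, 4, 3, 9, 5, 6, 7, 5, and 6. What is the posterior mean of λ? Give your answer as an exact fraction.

Total count: 5 + 7 + 4 + 3 + 9 + 5 + 6 + 7 + 5 + 6 = 57.
Total exposure: 10 weeks.
Posterior: α' = 16 + 57 = 73, β' = 7 + 10 = 17.
Posterior mean = α'/β' = 73/17.

73/17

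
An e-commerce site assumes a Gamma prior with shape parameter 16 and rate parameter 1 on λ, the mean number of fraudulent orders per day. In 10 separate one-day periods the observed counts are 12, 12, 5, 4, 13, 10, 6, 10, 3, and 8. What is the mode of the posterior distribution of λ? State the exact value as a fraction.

Total count: 12 + 12 + 5 + 4 + 13 + 10 + 6 + 10 + 3 + 8 = 83.
Total exposure: 10 days.
The Gamma prior is conjugate for the Poisson rate, so λ | data ~ Gamma(16+83, 1+10) = Gamma(99, 11).
Posterior mode = (α'−1)/β' = 98/11.

98/11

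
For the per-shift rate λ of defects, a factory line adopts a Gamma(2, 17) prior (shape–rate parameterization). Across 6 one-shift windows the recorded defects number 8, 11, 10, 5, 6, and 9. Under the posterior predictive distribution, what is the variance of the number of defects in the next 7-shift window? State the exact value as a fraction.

Total count: 8 + 11 + 10 + 5 + 6 + 9 = 49.
Total exposure: 6 shifts.
By Gamma–Poisson conjugacy, the posterior is Gamma(α + Σx, β + Σt) = Gamma(2 + 49, 17 + 6) = Gamma(51, 23).
The posterior predictive for a window of length T is Negative Binomial with variance T·α'·(β'+T)/β'² = 7·51·30/529 = 10710/529.

10710/529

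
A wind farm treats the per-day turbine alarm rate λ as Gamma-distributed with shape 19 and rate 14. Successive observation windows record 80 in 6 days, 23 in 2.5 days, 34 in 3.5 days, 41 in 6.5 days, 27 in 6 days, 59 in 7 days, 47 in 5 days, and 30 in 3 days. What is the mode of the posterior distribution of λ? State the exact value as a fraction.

Total count: 80 + 23 + 34 + 41 + 27 + 59 + 47 + 30 = 341.
Total exposure: 6 + 2.5 + 3.5 + 6.5 + 6 + 7 + 5 + 3 = 39.5 days.
Gamma(α, β) with Poisson data over total exposure Σt gives posterior Gamma(α+Σx, β+Σt) = Gamma(360, 107/2).
Posterior mode = (α'−1)/β' = 359/(107/2) = 718/107.

718/107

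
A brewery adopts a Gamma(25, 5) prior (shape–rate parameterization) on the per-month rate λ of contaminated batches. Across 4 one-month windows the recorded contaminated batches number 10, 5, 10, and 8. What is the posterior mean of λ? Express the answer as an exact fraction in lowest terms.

58/9

Total count: 10 + 5 + 10 + 8 = 33.
Total exposure: 4 months.
By Gamma–Poisson conjugacy, the posterior is Gamma(α + Σx, β + Σt) = Gamma(25 + 33, 5 + 4) = Gamma(58, 9).
Posterior mean = α'/β' = 58/9.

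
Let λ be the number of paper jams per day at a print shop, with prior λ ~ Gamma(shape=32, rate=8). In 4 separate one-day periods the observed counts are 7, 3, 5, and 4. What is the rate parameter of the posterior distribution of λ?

12

Total count: 7 + 3 + 5 + 4 = 19.
Total exposure: 4 days.
By Gamma–Poisson conjugacy, the posterior is Gamma(α + Σx, β + Σt) = Gamma(32 + 19, 8 + 4) = Gamma(51, 12).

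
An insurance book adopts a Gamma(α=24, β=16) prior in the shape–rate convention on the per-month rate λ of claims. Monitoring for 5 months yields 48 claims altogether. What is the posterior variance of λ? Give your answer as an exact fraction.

Total count 48 over total exposure 5 months.
The Gamma prior is conjugate for the Poisson rate, so λ | data ~ Gamma(24+48, 16+5) = Gamma(72, 21).
Posterior variance = α'/β'² = 72/441 = 8/49.

8/49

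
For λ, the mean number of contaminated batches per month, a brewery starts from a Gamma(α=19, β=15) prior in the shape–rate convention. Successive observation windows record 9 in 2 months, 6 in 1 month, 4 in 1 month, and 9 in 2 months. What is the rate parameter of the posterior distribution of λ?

Total count: 9 + 6 + 4 + 9 = 28.
Total exposure: 2 + 1 + 1 + 2 = 6 months.
Gamma(α, β) with Poisson data over total exposure Σt gives posterior Gamma(α+Σx, β+Σt) = Gamma(47, 21).

21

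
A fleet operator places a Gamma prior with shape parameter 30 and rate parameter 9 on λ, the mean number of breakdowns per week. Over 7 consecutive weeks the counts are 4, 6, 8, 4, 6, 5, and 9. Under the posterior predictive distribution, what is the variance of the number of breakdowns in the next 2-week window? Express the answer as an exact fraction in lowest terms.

81/8

Total count: 4 + 6 + 8 + 4 + 6 + 5 + 9 = 42.
Total exposure: 7 weeks.
By Gamma–Poisson conjugacy, the posterior is Gamma(α + Σx, β + Σt) = Gamma(30 + 42, 9 + 7) = Gamma(72, 16).
The posterior predictive for a window of length T is Negative Binomial with variance T·α'·(β'+T)/β'² = 2·72·18/256 = 81/8.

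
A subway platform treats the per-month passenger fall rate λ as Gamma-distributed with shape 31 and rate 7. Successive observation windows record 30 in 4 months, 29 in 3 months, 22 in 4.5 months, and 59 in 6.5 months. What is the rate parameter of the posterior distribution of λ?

Total count: 30 + 29 + 22 + 59 = 140.
Total exposure: 4 + 3 + 4.5 + 6.5 = 18 months.
Posterior: α' = 31 + 140 = 171, β' = 7 + 18 = 25.

25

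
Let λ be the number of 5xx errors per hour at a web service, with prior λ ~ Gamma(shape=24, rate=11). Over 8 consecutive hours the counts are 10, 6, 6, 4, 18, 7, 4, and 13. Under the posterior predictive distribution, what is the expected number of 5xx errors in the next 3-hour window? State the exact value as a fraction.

276/19

Total count: 10 + 6 + 6 + 4 + 18 + 7 + 4 + 13 = 68.
Total exposure: 8 hours.
By Gamma–Poisson conjugacy, the posterior is Gamma(α + Σx, β + Σt) = Gamma(24 + 68, 11 + 8) = Gamma(92, 19).
Predictive mean over a 3-hour window = T·E[λ|data] = 3·92/19 = 276/19.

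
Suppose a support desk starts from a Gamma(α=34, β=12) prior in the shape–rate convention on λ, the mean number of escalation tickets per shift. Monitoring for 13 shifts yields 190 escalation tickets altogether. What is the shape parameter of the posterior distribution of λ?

224

Total count 190 over total exposure 13 shifts.
Posterior: α' = 34 + 190 = 224, β' = 12 + 13 = 25.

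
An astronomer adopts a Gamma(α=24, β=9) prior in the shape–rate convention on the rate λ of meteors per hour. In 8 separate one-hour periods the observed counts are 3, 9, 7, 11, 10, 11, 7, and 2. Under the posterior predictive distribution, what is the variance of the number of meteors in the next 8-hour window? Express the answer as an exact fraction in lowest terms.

Total count: 3 + 9 + 7 + 11 + 10 + 11 + 7 + 2 = 60.
Total exposure: 8 hours.
Posterior: α' = 24 + 60 = 84, β' = 9 + 8 = 17.
The posterior predictive for a window of length T is Negative Binomial with variance T·α'·(β'+T)/β'² = 8·84·25/289 = 16800/289.

16800/289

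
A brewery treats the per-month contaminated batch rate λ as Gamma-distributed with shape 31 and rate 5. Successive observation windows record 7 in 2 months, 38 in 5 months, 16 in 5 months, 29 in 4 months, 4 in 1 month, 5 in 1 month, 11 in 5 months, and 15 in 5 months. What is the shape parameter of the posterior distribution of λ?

Total count: 7 + 38 + 16 + 29 + 4 + 5 + 11 + 15 = 125.
Total exposure: 2 + 5 + 5 + 4 + 1 + 1 + 5 + 5 = 28 months.
Posterior: α' = 31 + 125 = 156, β' = 5 + 28 = 33.

156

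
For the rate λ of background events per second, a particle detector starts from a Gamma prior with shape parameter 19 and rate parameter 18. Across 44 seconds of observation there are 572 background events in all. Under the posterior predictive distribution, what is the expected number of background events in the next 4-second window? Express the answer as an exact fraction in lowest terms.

Total count 572 over total exposure 44 seconds.
Gamma(α, β) with Poisson data over total exposure Σt gives posterior Gamma(α+Σx, β+Σt) = Gamma(591, 62).
Predictive mean over a 4-second window = T·E[λ|data] = 4·591/62 = 1182/31.

1182/31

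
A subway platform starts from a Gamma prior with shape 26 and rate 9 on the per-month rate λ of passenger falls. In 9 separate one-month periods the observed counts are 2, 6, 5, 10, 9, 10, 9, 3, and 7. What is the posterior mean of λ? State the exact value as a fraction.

29/6

Total count: 2 + 6 + 5 + 10 + 9 + 10 + 9 + 3 + 7 = 61.
Total exposure: 9 months.
By Gamma–Poisson conjugacy, the posterior is Gamma(α + Σx, β + Σt) = Gamma(26 + 61, 9 + 9) = Gamma(87, 18).
Posterior mean = α'/β' = 87/18 = 29/6.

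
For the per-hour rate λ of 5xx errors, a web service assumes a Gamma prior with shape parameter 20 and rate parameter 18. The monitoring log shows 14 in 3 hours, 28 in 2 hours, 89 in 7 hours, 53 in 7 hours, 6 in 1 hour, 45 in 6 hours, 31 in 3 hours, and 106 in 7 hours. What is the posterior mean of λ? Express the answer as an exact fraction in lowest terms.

Total count: 14 + 28 + 89 + 53 + 6 + 45 + 31 + 106 = 372.
Total exposure: 3 + 2 + 7 + 7 + 1 + 6 + 3 + 7 = 36 hours.
Gamma(α, β) with Poisson data over total exposure Σt gives posterior Gamma(α+Σx, β+Σt) = Gamma(392, 54).
Posterior mean = α'/β' = 392/54 = 196/27.

196/27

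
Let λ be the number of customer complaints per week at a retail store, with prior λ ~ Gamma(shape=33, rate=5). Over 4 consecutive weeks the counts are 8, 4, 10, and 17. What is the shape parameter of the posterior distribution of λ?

72

Total count: 8 + 4 + 10 + 17 = 39.
Total exposure: 4 weeks.
Gamma(α, β) with Poisson data over total exposure Σt gives posterior Gamma(α+Σx, β+Σt) = Gamma(72, 9).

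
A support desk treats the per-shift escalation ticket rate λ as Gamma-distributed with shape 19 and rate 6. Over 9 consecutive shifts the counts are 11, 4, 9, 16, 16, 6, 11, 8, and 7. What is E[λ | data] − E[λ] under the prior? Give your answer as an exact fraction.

119/30

Total count: 11 + 4 + 9 + 16 + 16 + 6 + 11 + 8 + 7 = 88.
Total exposure: 9 shifts.
Gamma(α, β) with Poisson data over total exposure Σt gives posterior Gamma(α+Σx, β+Σt) = Gamma(107, 15).
Posterior mean = 107/15 = 107/15; prior mean = 19/6 = 19/6. Difference = 107/15 − 19/6 = 119/30.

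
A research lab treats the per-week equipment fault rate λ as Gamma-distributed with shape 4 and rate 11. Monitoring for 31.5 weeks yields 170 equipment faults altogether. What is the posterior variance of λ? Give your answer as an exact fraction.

696/7225

Total count 170 over total exposure 31.5 weeks.
Conjugate update: add total count to the shape and total exposure to the rate, giving Gamma(174, 85/2).
Posterior variance = α'/β'² = 174/(7225/4) = 696/7225.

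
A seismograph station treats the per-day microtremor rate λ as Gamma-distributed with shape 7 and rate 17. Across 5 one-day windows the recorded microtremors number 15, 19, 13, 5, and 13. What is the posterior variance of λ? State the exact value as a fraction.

18/121

Total count: 15 + 19 + 13 + 5 + 13 = 65.
Total exposure: 5 days.
Posterior: α' = 7 + 65 = 72, β' = 17 + 5 = 22.
Posterior variance = α'/β'² = 72/484 = 18/121.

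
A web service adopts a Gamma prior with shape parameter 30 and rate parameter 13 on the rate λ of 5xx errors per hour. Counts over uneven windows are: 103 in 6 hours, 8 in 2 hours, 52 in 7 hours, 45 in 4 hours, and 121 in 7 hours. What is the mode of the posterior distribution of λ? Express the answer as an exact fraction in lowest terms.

Total count: 103 + 8 + 52 + 45 + 121 = 329.
Total exposure: 6 + 2 + 7 + 4 + 7 = 26 hours.
Conjugate update: add total count to the shape and total exposure to the rate, giving Gamma(359, 39).
Posterior mode = (α'−1)/β' = 358/39.

358/39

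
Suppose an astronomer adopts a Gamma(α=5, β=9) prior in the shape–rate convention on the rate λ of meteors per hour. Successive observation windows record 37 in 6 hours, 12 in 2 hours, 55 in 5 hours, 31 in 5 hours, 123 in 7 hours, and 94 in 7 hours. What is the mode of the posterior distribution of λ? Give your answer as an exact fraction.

356/41

Total count: 37 + 12 + 55 + 31 + 123 + 94 = 352.
Total exposure: 6 + 2 + 5 + 5 + 7 + 7 = 32 hours.
Gamma(α, β) with Poisson data over total exposure Σt gives posterior Gamma(α+Σx, β+Σt) = Gamma(357, 41).
Posterior mode = (α'−1)/β' = 356/41.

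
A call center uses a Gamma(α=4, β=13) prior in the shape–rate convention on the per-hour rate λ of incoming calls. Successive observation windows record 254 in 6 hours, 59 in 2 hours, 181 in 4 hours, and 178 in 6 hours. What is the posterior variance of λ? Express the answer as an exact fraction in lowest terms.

Total count: 254 + 59 + 181 + 178 = 672.
Total exposure: 6 + 2 + 4 + 6 = 18 hours.
Conjugate update: add total count to the shape and total exposure to the rate, giving Gamma(676, 31).
Posterior variance = α'/β'² = 676/961.

676/961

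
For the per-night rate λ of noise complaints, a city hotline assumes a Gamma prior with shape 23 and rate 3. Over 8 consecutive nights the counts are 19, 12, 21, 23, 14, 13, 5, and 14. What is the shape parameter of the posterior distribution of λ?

Total count: 19 + 12 + 21 + 23 + 14 + 13 + 5 + 14 = 121.
Total exposure: 8 nights.
Posterior: α' = 23 + 121 = 144, β' = 3 + 8 = 11.

144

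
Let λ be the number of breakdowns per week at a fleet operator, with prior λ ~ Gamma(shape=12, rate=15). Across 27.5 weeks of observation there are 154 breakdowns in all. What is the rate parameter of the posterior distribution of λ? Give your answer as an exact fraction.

Total count 154 over total exposure 27.5 weeks.
Gamma(α, β) with Poisson data over total exposure Σt gives posterior Gamma(α+Σx, β+Σt) = Gamma(166, 85/2).

85/2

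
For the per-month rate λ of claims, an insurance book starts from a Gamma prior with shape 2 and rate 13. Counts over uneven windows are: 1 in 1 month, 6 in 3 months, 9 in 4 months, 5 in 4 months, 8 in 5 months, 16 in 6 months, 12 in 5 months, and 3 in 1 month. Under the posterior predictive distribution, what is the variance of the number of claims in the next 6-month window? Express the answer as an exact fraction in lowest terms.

Total count: 1 + 6 + 9 + 5 + 8 + 16 + 12 + 3 = 60.
Total exposure: 1 + 3 + 4 + 4 + 5 + 6 + 5 + 1 = 29 months.
By Gamma–Poisson conjugacy, the posterior is Gamma(α + Σx, β + Σt) = Gamma(2 + 60, 13 + 29) = Gamma(62, 42).
The posterior predictive for a window of length T is Negative Binomial with variance T·α'·(β'+T)/β'² = 6·62·48/1764 = 496/49.

496/49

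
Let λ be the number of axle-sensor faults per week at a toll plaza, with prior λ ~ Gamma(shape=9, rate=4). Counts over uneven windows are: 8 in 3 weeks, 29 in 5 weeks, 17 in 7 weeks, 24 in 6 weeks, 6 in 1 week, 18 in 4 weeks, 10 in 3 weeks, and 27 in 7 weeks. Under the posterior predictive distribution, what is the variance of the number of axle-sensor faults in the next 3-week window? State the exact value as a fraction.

4773/400

Total count: 8 + 29 + 17 + 24 + 6 + 18 + 10 + 27 = 139.
Total exposure: 3 + 5 + 7 + 6 + 1 + 4 + 3 + 7 = 36 weeks.
Conjugate update: add total count to the shape and total exposure to the rate, giving Gamma(148, 40).
The posterior predictive for a window of length T is Negative Binomial with variance T·α'·(β'+T)/β'² = 3·148·43/1600 = 4773/400.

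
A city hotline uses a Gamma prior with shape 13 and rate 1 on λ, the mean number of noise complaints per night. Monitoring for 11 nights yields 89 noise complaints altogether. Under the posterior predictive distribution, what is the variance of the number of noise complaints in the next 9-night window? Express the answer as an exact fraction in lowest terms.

1071/8

Total count 89 over total exposure 11 nights.
Conjugate update: add total count to the shape and total exposure to the rate, giving Gamma(102, 12).
The posterior predictive for a window of length T is Negative Binomial with variance T·α'·(β'+T)/β'² = 9·102·21/144 = 1071/8.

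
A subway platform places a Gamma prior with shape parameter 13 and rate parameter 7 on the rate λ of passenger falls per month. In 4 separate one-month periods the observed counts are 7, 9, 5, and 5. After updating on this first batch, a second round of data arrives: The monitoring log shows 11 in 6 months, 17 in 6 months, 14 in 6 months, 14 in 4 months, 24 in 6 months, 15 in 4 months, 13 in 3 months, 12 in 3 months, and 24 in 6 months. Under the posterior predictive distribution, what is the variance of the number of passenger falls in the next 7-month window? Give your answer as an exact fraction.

Total count: 7 + 9 + 5 + 5 = 26.
Total exposure: 4 months.
After the first batch: Gamma(13 + 26, 7 + 4) = Gamma(39, 11).
Total count: 11 + 17 + 14 + 14 + 24 + 15 + 13 + 12 + 24 = 144.
Total exposure: 6 + 6 + 6 + 4 + 6 + 4 + 3 + 3 + 6 = 44 months.
After the second batch: Gamma(39 + 144, 11 + 44) = Gamma(183, 55).
The posterior predictive for a window of length T is Negative Binomial with variance T·α'·(β'+T)/β'² = 7·183·62/3025 = 79422/3025.

79422/3025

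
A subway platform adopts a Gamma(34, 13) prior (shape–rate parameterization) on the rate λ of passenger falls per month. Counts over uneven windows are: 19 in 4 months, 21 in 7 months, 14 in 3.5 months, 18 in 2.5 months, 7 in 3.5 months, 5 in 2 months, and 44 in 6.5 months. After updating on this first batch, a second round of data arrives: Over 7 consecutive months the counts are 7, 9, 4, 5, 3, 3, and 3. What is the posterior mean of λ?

Total count: 19 + 21 + 14 + 18 + 7 + 5 + 44 = 128.
Total exposure: 4 + 7 + 3.5 + 2.5 + 3.5 + 2 + 6.5 = 29 months.
After the first batch: Gamma(34 + 128, 13 + 29) = Gamma(162, 42).
Total count: 7 + 9 + 4 + 5 + 3 + 3 + 3 = 34.
Total exposure: 7 months.
After the second batch: Gamma(162 + 34, 42 + 7) = Gamma(196, 49).
Posterior mean = α'/β' = 196/49 = 4.

4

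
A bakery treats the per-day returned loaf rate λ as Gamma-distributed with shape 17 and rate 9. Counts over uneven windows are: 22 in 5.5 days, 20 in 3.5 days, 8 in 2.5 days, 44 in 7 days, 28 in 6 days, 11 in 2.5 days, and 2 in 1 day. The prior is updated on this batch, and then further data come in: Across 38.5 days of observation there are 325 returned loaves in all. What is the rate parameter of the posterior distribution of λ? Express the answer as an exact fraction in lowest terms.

151/2

Total count: 22 + 20 + 8 + 44 + 28 + 11 + 2 = 135.
Total exposure: 5.5 + 3.5 + 2.5 + 7 + 6 + 2.5 + 1 = 28 days.
After the first batch: Gamma(17 + 135, 9 + 28) = Gamma(152, 37).
Total count 325 over total exposure 38.5 days.
After the second batch: Gamma(152 + 325, 37 + 38.5) = Gamma(477, 151/2).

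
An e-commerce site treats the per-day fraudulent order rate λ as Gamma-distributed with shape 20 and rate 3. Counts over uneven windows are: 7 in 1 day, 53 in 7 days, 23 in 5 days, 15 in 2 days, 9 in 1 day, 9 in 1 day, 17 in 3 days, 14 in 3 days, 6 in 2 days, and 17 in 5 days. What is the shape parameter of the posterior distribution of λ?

Total count: 7 + 53 + 23 + 15 + 9 + 9 + 17 + 14 + 6 + 17 = 170.
Total exposure: 1 + 7 + 5 + 2 + 1 + 1 + 3 + 3 + 2 + 5 = 30 days.
Conjugate update: add total count to the shape and total exposure to the rate, giving Gamma(190, 33).

190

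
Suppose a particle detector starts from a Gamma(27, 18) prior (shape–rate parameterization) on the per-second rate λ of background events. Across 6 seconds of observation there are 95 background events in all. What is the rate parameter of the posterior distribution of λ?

Total count 95 over total exposure 6 seconds.
The Gamma prior is conjugate for the Poisson rate, so λ | data ~ Gamma(27+95, 18+6) = Gamma(122, 24).

24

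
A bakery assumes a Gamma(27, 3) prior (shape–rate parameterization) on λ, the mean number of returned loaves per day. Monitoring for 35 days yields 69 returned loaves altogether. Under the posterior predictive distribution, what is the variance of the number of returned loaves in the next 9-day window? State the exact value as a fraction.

Total count 69 over total exposure 35 days.
By Gamma–Poisson conjugacy, the posterior is Gamma(α + Σx, β + Σt) = Gamma(27 + 69, 3 + 35) = Gamma(96, 38).
The posterior predictive for a window of length T is Negative Binomial with variance T·α'·(β'+T)/β'² = 9·96·47/1444 = 10152/361.

10152/361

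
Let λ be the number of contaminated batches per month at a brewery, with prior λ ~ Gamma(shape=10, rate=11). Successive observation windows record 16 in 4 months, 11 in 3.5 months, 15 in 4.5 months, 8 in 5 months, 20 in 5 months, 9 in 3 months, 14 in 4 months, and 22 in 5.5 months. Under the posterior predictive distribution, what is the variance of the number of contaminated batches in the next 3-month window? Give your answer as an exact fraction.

Total count: 16 + 11 + 15 + 8 + 20 + 9 + 14 + 22 = 115.
Total exposure: 4 + 3.5 + 4.5 + 5 + 5 + 3 + 4 + 5.5 = 34.5 months.
Gamma(α, β) with Poisson data over total exposure Σt gives posterior Gamma(α+Σx, β+Σt) = Gamma(125, 91/2).
The posterior predictive for a window of length T is Negative Binomial with variance T·α'·(β'+T)/β'² = 3·125·(97/2)/(8281/4) = 72750/8281.

72750/8281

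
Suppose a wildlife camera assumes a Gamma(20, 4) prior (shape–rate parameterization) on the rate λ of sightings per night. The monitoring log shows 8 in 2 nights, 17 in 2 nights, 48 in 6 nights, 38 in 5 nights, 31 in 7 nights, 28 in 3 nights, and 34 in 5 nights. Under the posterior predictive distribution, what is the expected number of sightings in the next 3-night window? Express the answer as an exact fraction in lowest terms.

336/17

Total count: 8 + 17 + 48 + 38 + 31 + 28 + 34 = 204.
Total exposure: 2 + 2 + 6 + 5 + 7 + 3 + 5 = 30 nights.
Gamma(α, β) with Poisson data over total exposure Σt gives posterior Gamma(α+Σx, β+Σt) = Gamma(224, 34).
Predictive mean over a 3-night window = T·E[λ|data] = 3·224/34 = 336/17.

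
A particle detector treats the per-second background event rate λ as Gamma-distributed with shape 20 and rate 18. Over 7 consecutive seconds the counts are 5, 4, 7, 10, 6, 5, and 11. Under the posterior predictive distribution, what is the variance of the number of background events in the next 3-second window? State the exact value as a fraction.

Total count: 5 + 4 + 7 + 10 + 6 + 5 + 11 = 48.
Total exposure: 7 seconds.
Gamma(α, β) with Poisson data over total exposure Σt gives posterior Gamma(α+Σx, β+Σt) = Gamma(68, 25).
The posterior predictive for a window of length T is Negative Binomial with variance T·α'·(β'+T)/β'² = 3·68·28/625 = 5712/625.

5712/625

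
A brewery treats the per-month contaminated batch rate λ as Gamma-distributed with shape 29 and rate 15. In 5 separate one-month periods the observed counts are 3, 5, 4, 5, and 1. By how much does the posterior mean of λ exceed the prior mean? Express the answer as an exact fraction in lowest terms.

5/12

Total count: 3 + 5 + 4 + 5 + 1 = 18.
Total exposure: 5 months.
The Gamma prior is conjugate for the Poisson rate, so λ | data ~ Gamma(29+18, 15+5) = Gamma(47, 20).
Posterior mean = 47/20 = 47/20; prior mean = 29/15 = 29/15. Difference = 47/20 − 29/15 = 5/12.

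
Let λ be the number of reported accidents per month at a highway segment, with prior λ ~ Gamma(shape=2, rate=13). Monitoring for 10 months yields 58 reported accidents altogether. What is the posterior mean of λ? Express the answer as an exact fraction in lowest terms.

Total count 58 over total exposure 10 months.
Posterior: α' = 2 + 58 = 60, β' = 13 + 10 = 23.
Posterior mean = α'/β' = 60/23.

60/23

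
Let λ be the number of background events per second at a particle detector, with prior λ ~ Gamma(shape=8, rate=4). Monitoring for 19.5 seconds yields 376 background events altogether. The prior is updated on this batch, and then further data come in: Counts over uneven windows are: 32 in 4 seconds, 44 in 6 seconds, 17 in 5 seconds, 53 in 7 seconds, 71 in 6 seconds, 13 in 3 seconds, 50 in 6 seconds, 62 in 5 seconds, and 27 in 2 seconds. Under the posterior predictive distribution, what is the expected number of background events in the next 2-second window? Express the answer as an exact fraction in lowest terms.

Total count 376 over total exposure 19.5 seconds.
After the first batch: Gamma(8 + 376, 4 + 19.5) = Gamma(384, 47/2).
Total count: 32 + 44 + 17 + 53 + 71 + 13 + 50 + 62 + 27 = 369.
Total exposure: 4 + 6 + 5 + 7 + 6 + 3 + 6 + 5 + 2 = 44 seconds.
After the second batch: Gamma(384 + 369, 47/2 + 44) = Gamma(753, 135/2).
Predictive mean over a 2-second window = T·E[λ|data] = 2·753/(135/2) = 1004/45.

1004/45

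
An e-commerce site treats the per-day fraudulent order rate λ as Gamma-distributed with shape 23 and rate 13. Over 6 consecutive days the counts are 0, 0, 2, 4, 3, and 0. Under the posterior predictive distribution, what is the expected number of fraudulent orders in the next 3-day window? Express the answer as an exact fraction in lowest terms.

Total count: 0 + 0 + 2 + 4 + 3 + 0 = 9.
Total exposure: 6 days.
Posterior: α' = 23 + 9 = 32, β' = 13 + 6 = 19.
Predictive mean over a 3-day window = T·E[λ|data] = 3·32/19 = 96/19.

96/19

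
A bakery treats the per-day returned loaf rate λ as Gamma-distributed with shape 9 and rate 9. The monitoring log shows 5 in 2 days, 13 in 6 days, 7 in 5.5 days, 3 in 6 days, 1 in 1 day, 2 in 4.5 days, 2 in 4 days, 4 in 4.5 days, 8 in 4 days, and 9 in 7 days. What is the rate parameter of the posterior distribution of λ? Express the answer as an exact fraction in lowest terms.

Total count: 5 + 13 + 7 + 3 + 1 + 2 + 2 + 4 + 8 + 9 = 54.
Total exposure: 2 + 6 + 5.5 + 6 + 1 + 4.5 + 4 + 4.5 + 4 + 7 = 44.5 days.
By Gamma–Poisson conjugacy, the posterior is Gamma(α + Σx, β + Σt) = Gamma(9 + 54, 9 + 44.5) = Gamma(63, 107/2).

107/2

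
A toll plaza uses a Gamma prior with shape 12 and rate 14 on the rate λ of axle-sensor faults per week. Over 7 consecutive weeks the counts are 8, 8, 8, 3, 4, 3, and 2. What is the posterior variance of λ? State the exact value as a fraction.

16/147

Total count: 8 + 8 + 8 + 3 + 4 + 3 + 2 = 36.
Total exposure: 7 weeks.
Conjugate update: add total count to the shape and total exposure to the rate, giving Gamma(48, 21).
Posterior variance = α'/β'² = 48/441 = 16/147.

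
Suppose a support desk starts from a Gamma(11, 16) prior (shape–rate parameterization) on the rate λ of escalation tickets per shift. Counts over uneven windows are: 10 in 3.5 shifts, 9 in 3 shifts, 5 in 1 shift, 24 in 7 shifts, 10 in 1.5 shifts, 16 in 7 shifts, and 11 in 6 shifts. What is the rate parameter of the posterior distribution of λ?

Total count: 10 + 9 + 5 + 24 + 10 + 16 + 11 = 85.
Total exposure: 3.5 + 3 + 1 + 7 + 1.5 + 7 + 6 = 29 shifts.
By Gamma–Poisson conjugacy, the posterior is Gamma(α + Σx, β + Σt) = Gamma(11 + 85, 16 + 29) = Gamma(96, 45).

45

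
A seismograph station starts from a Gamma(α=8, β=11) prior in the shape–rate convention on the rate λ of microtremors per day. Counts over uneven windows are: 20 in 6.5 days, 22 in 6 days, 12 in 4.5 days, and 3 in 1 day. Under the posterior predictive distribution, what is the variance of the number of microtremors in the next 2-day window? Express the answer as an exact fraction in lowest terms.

4030/841

Total count: 20 + 22 + 12 + 3 = 57.
Total exposure: 6.5 + 6 + 4.5 + 1 = 18 days.
By Gamma–Poisson conjugacy, the posterior is Gamma(α + Σx, β + Σt) = Gamma(8 + 57, 11 + 18) = Gamma(65, 29).
The posterior predictive for a window of length T is Negative Binomial with variance T·α'·(β'+T)/β'² = 2·65·31/841 = 4030/841.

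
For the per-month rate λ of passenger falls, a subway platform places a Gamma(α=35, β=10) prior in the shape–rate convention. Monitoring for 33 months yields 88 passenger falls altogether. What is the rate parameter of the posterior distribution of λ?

Total count 88 over total exposure 33 months.
Posterior: α' = 35 + 88 = 123, β' = 10 + 33 = 43.

43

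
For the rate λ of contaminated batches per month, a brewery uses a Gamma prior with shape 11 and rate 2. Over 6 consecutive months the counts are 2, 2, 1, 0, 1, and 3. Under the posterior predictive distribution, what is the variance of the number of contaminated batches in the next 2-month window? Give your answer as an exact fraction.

Total count: 2 + 2 + 1 + 0 + 1 + 3 = 9.
Total exposure: 6 months.
By Gamma–Poisson conjugacy, the posterior is Gamma(α + Σx, β + Σt) = Gamma(11 + 9, 2 + 6) = Gamma(20, 8).
The posterior predictive for a window of length T is Negative Binomial with variance T·α'·(β'+T)/β'² = 2·20·10/64 = 25/4.

25/4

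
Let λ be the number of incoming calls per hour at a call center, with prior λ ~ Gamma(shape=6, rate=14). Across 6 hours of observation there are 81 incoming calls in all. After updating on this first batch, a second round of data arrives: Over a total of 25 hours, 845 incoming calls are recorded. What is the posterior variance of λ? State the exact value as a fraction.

932/2025

Total count 81 over total exposure 6 hours.
After the first batch: Gamma(6 + 81, 14 + 6) = Gamma(87, 20).
Total count 845 over total exposure 25 hours.
After the second batch: Gamma(87 + 845, 20 + 25) = Gamma(932, 45).
Posterior variance = α'/β'² = 932/2025.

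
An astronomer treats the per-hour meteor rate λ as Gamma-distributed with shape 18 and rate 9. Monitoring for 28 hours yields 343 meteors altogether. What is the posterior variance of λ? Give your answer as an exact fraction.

361/1369

Total count 343 over total exposure 28 hours.
By Gamma–Poisson conjugacy, the posterior is Gamma(α + Σx, β + Σt) = Gamma(18 + 343, 9 + 28) = Gamma(361, 37).
Posterior variance = α'/β'² = 361/1369.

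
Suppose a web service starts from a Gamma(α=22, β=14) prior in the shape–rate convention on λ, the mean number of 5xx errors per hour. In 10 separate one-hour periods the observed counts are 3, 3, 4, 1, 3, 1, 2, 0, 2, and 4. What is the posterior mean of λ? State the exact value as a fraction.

Total count: 3 + 3 + 4 + 1 + 3 + 1 + 2 + 0 + 2 + 4 = 23.
Total exposure: 10 hours.
Gamma(α, β) with Poisson data over total exposure Σt gives posterior Gamma(α+Σx, β+Σt) = Gamma(45, 24).
Posterior mean = α'/β' = 45/24 = 15/8.

15/8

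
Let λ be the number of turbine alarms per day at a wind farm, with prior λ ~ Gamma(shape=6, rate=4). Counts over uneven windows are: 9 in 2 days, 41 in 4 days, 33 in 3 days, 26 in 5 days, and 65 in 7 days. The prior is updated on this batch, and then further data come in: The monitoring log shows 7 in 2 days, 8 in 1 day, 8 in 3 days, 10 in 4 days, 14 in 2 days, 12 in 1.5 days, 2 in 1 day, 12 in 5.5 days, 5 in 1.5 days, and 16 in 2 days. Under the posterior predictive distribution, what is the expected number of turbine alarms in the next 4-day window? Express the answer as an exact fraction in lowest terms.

2192/97

Total count: 9 + 41 + 33 + 26 + 65 = 174.
Total exposure: 2 + 4 + 3 + 5 + 7 = 21 days.
After the first batch: Gamma(6 + 174, 4 + 21) = Gamma(180, 25).
Total count: 7 + 8 + 8 + 10 + 14 + 12 + 2 + 12 + 5 + 16 = 94.
Total exposure: 2 + 1 + 3 + 4 + 2 + 1.5 + 1 + 5.5 + 1.5 + 2 = 23.5 days.
After the second batch: Gamma(180 + 94, 25 + 23.5) = Gamma(274, 97/2).
Predictive mean over a 4-day window = T·E[λ|data] = 4·274/(97/2) = 2192/97.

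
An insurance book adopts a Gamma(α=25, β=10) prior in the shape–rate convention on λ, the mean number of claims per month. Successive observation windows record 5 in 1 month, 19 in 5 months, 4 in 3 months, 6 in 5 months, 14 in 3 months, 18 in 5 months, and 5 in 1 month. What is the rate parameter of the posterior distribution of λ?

33

Total count: 5 + 19 + 4 + 6 + 14 + 18 + 5 = 71.
Total exposure: 1 + 5 + 3 + 5 + 3 + 5 + 1 = 23 months.
By Gamma–Poisson conjugacy, the posterior is Gamma(α + Σx, β + Σt) = Gamma(25 + 71, 10 + 23) = Gamma(96, 33).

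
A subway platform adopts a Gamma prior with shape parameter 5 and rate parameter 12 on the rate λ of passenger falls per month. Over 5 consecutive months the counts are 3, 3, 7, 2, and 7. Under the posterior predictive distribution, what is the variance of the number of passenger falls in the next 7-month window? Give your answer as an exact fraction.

4536/289

Total count: 3 + 3 + 7 + 2 + 7 = 22.
Total exposure: 5 months.
Gamma(α, β) with Poisson data over total exposure Σt gives posterior Gamma(α+Σx, β+Σt) = Gamma(27, 17).
The posterior predictive for a window of length T is Negative Binomial with variance T·α'·(β'+T)/β'² = 7·27·24/289 = 4536/289.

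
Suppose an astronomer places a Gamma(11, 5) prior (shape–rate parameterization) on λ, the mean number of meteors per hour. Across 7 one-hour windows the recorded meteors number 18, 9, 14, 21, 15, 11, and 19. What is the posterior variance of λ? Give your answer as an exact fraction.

Total count: 18 + 9 + 14 + 21 + 15 + 11 + 19 = 107.
Total exposure: 7 hours.
Gamma(α, β) with Poisson data over total exposure Σt gives posterior Gamma(α+Σx, β+Σt) = Gamma(118, 12).
Posterior variance = α'/β'² = 118/144 = 59/72.

59/72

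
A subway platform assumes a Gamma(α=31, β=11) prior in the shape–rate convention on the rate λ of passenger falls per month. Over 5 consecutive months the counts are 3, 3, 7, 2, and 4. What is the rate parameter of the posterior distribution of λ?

16

Total count: 3 + 3 + 7 + 2 + 4 = 19.
Total exposure: 5 months.
Posterior: α' = 31 + 19 = 50, β' = 11 + 5 = 16.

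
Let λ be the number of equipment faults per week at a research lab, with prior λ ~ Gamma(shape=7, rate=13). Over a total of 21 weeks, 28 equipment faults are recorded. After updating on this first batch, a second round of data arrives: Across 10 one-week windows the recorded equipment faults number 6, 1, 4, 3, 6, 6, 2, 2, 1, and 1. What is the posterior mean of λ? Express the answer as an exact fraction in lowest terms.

67/44

Total count 28 over total exposure 21 weeks.
After the first batch: Gamma(7 + 28, 13 + 21) = Gamma(35, 34).
Total count: 6 + 1 + 4 + 3 + 6 + 6 + 2 + 2 + 1 + 1 = 32.
Total exposure: 10 weeks.
After the second batch: Gamma(35 + 32, 34 + 10) = Gamma(67, 44).
Posterior mean = α'/β' = 67/44.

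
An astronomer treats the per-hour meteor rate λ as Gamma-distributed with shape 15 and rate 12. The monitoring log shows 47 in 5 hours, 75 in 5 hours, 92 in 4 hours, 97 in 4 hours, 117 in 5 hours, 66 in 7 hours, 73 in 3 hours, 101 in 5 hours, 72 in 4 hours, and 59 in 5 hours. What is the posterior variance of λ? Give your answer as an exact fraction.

814/3481

Total count: 47 + 75 + 92 + 97 + 117 + 66 + 73 + 101 + 72 + 59 = 799.
Total exposure: 5 + 5 + 4 + 4 + 5 + 7 + 3 + 5 + 4 + 5 = 47 hours.
Posterior: α' = 15 + 799 = 814, β' = 12 + 47 = 59.
Posterior variance = α'/β'² = 814/3481.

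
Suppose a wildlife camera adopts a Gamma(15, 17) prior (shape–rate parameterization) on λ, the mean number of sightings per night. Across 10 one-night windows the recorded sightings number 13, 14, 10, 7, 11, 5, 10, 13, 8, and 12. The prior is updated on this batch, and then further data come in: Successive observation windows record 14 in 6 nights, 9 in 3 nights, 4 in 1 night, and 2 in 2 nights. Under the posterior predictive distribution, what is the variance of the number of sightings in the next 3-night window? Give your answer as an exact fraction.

2058/169

Total count: 13 + 14 + 10 + 7 + 11 + 5 + 10 + 13 + 8 + 12 = 103.
Total exposure: 10 nights.
After the first batch: Gamma(15 + 103, 17 + 10) = Gamma(118, 27).
Total count: 14 + 9 + 4 + 2 = 29.
Total exposure: 6 + 3 + 1 + 2 = 12 nights.
After the second batch: Gamma(118 + 29, 27 + 12) = Gamma(147, 39).
The posterior predictive for a window of length T is Negative Binomial with variance T·α'·(β'+T)/β'² = 3·147·42/1521 = 2058/169.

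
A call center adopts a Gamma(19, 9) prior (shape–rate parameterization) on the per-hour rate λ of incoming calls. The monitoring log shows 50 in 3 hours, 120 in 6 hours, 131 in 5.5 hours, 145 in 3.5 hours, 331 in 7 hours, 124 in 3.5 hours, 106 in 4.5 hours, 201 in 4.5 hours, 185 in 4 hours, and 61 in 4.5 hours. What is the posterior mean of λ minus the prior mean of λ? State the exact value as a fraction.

Total count: 50 + 120 + 131 + 145 + 331 + 124 + 106 + 201 + 185 + 61 = 1454.
Total exposure: 3 + 6 + 5.5 + 3.5 + 7 + 3.5 + 4.5 + 4.5 + 4 + 4.5 = 46 hours.
Gamma(α, β) with Poisson data over total exposure Σt gives posterior Gamma(α+Σx, β+Σt) = Gamma(1473, 55).
Posterior mean = 1473/55 = 1473/55; prior mean = 19/9 = 19/9. Difference = 1473/55 − 19/9 = 12212/495.

12212/495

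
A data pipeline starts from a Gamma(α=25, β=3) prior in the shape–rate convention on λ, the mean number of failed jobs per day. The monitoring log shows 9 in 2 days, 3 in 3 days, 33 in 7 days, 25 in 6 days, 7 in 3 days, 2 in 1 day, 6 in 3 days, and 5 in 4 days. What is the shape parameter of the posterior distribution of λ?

115

Total count: 9 + 3 + 33 + 25 + 7 + 2 + 6 + 5 = 90.
Total exposure: 2 + 3 + 7 + 6 + 3 + 1 + 3 + 4 = 29 days.
Posterior: α' = 25 + 90 = 115, β' = 3 + 29 = 32.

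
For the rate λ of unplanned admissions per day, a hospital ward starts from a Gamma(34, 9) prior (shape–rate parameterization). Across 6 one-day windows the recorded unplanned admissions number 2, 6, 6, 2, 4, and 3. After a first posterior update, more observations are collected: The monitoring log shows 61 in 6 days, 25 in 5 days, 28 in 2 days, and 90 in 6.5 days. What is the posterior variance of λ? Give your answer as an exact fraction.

Total count: 2 + 6 + 6 + 2 + 4 + 3 = 23.
Total exposure: 6 days.
After the first batch: Gamma(34 + 23, 9 + 6) = Gamma(57, 15).
Total count: 61 + 25 + 28 + 90 = 204.
Total exposure: 6 + 5 + 2 + 6.5 = 19.5 days.
After the second batch: Gamma(57 + 204, 15 + 19.5) = Gamma(261, 69/2).
Posterior variance = α'/β'² = 261/(4761/4) = 116/529.

116/529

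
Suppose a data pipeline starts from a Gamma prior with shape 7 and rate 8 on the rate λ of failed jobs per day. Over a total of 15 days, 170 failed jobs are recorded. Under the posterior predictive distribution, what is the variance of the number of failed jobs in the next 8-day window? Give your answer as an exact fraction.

43896/529

Total count 170 over total exposure 15 days.
Gamma(α, β) with Poisson data over total exposure Σt gives posterior Gamma(α+Σx, β+Σt) = Gamma(177, 23).
The posterior predictive for a window of length T is Negative Binomial with variance T·α'·(β'+T)/β'² = 8·177·31/529 = 43896/529.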